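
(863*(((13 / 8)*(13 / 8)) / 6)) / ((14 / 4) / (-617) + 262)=89987599 / 62073792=1.45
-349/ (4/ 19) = -6631/ 4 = -1657.75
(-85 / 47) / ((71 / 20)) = -1700 / 3337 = -0.51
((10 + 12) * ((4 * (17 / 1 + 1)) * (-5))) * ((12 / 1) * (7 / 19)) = -665280 / 19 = -35014.74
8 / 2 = 4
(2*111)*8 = 1776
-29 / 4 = -7.25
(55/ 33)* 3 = 5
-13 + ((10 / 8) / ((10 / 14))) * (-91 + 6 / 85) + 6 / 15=-58387 / 340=-171.73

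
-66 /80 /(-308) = 3 /1120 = 0.00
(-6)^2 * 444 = 15984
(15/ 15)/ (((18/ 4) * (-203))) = -2/ 1827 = -0.00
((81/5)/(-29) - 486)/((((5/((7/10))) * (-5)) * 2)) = 493857/72500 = 6.81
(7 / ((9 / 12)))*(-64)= -1792 / 3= -597.33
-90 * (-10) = 900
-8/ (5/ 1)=-8/ 5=-1.60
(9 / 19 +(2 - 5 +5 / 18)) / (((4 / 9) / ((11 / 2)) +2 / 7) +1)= -59213 / 35986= -1.65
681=681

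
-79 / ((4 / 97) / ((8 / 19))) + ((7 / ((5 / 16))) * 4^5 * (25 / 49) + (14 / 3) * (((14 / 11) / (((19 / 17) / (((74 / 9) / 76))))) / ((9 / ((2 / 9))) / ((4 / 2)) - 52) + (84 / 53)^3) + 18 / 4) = 309896925089173769 / 28380694359402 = 10919.29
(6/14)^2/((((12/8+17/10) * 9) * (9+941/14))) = 5/59752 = 0.00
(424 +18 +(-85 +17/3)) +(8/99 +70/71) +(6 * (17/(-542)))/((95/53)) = 65802778703/180961605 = 363.63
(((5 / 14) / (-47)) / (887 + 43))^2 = 1 / 14978822544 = 0.00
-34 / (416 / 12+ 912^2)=-51 / 1247668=-0.00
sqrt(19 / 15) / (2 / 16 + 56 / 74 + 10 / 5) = 296 * sqrt(285) / 12795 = 0.39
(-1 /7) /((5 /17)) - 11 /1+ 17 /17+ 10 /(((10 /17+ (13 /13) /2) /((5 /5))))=-1679 /1295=-1.30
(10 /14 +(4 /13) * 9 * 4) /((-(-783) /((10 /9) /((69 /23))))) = 370 /66339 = 0.01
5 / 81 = 0.06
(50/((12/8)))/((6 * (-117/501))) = -8350/351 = -23.79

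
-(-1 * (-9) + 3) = -12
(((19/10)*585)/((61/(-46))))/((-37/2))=102258/2257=45.31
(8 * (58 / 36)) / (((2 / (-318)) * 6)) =-3074 / 9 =-341.56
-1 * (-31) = 31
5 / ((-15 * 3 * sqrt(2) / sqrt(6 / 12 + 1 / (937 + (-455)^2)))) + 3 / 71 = 3 / 71-sqrt(10812152342) / 1871658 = -0.01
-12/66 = -2/11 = -0.18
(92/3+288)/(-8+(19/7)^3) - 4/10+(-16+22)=32.16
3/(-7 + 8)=3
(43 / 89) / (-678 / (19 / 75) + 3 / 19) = -817 / 4525383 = -0.00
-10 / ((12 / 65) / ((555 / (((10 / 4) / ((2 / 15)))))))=-4810 / 3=-1603.33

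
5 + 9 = 14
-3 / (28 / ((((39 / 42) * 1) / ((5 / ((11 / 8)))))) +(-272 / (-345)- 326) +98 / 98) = 148005 / 10585379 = 0.01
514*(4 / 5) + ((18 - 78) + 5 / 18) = 31633 / 90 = 351.48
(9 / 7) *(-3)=-27 / 7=-3.86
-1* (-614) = 614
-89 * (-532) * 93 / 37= 119009.84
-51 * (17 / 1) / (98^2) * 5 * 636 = -689265 / 2401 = -287.07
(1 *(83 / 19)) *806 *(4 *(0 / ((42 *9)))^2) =0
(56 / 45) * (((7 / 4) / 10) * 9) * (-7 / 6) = -343 / 150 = -2.29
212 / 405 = 0.52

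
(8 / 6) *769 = 3076 / 3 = 1025.33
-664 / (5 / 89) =-11819.20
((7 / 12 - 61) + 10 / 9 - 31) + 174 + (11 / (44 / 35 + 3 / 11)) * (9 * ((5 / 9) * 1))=2536957 / 21204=119.65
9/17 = 0.53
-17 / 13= -1.31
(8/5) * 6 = 48/5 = 9.60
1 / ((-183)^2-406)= 1 / 33083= 0.00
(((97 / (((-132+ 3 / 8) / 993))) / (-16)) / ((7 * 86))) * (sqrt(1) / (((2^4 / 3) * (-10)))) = -32107 / 22538880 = -0.00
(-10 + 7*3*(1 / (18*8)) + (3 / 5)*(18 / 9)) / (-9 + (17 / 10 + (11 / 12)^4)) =897264 / 683659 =1.31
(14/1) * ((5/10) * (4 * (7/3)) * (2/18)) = 196/27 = 7.26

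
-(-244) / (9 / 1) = 244 / 9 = 27.11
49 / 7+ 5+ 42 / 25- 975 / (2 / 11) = -267441 / 50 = -5348.82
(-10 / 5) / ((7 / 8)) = -16 / 7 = -2.29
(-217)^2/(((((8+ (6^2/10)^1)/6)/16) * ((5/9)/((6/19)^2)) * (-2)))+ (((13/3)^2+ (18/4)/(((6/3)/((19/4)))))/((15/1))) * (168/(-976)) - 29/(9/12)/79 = -2541004381149911/72648159840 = -34976.86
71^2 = 5041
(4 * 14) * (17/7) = 136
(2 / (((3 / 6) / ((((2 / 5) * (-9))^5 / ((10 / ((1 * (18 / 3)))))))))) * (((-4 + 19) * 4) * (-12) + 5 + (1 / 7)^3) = 5560862575104 / 5359375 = 1037595.35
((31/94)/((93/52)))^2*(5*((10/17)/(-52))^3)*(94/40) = -125/216132696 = -0.00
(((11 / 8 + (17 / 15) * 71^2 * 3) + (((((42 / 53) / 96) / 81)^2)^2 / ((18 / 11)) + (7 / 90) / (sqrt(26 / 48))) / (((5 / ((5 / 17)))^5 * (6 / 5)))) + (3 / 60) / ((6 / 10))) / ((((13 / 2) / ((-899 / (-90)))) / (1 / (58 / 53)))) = 11501 * sqrt(78) / 1166185348380 + 697610097828129800596106436818849 / 28982009274587679117370982400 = 24070.45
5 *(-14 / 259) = -10 / 37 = -0.27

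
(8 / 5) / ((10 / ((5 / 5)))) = 4 / 25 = 0.16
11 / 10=1.10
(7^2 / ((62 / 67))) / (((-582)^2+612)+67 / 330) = 541695 / 3471409357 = 0.00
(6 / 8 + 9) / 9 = 13 / 12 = 1.08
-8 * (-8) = 64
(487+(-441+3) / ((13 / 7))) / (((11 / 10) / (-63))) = -2056950 / 143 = -14384.27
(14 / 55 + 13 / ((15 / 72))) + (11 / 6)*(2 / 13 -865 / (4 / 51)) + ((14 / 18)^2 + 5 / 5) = -9338137441 / 463320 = -20154.83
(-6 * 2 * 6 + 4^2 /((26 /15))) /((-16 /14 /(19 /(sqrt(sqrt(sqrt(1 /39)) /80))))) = 54264 * 39^(1 /8) * sqrt(5) /13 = 14754.91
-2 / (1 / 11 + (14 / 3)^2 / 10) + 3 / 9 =-0.55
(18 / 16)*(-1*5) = -45 / 8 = -5.62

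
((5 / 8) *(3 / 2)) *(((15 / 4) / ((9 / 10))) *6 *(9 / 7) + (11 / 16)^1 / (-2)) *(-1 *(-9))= 961605 / 3584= 268.30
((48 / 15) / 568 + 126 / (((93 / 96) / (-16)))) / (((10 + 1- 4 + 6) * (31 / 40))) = -183213584 / 887003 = -206.55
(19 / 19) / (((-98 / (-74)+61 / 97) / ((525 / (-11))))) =-376845 / 15422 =-24.44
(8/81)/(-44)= -2/891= -0.00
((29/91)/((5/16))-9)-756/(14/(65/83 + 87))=-4748.27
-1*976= -976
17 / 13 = 1.31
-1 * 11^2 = -121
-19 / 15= -1.27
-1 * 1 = -1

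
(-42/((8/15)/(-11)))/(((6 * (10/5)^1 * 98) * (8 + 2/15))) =2475/27328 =0.09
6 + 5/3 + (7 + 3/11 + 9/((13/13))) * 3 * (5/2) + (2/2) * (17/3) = 8935/66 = 135.38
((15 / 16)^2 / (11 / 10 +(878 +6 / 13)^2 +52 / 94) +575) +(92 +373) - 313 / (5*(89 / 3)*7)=25410104891231076929 / 24439877050879360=1039.70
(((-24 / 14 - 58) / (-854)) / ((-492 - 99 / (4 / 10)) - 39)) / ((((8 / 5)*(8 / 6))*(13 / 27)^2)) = -253935 / 1398230288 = -0.00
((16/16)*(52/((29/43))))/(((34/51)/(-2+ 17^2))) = 962598/29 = 33193.03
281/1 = 281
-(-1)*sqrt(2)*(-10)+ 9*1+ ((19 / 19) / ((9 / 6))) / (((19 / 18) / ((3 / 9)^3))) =1543 / 171-10*sqrt(2) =-5.12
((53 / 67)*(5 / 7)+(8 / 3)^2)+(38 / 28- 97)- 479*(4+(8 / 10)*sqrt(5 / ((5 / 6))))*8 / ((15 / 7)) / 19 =-372479369 / 801990- 107296*sqrt(6) / 1425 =-648.88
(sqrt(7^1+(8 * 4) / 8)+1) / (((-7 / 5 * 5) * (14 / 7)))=-sqrt(11) / 14-1 / 14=-0.31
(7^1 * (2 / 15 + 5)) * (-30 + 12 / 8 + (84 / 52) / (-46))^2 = 29258.82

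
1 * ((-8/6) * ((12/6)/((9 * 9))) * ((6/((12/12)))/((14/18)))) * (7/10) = -8/45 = -0.18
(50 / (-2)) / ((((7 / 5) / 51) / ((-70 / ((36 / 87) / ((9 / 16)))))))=2773125 / 32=86660.16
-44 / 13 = -3.38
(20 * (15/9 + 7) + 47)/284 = 661/852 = 0.78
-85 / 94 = -0.90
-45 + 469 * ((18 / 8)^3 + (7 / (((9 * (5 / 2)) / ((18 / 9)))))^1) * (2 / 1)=16161193 / 1440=11223.05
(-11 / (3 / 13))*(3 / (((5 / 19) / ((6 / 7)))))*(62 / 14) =-505362 / 245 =-2062.70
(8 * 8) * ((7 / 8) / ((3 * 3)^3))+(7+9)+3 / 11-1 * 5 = 91012 / 8019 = 11.35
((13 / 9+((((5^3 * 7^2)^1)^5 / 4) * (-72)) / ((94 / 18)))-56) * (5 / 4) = -62843156897277832146635 / 1692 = -37141345683970349968.46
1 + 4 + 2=7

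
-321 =-321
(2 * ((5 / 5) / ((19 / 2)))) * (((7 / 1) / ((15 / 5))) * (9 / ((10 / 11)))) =462 / 95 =4.86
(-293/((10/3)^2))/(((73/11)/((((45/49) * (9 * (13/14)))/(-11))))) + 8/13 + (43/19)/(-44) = 9079099947/2721238520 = 3.34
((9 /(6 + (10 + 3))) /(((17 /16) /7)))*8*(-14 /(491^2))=-112896 /77869163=-0.00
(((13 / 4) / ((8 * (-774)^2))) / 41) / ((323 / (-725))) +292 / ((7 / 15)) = 1111968255608905 / 1777118216832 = 625.71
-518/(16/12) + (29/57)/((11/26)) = -387.30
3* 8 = 24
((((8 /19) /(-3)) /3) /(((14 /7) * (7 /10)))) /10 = -4 /1197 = -0.00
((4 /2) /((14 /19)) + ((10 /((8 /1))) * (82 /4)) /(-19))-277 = -293275 /1064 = -275.63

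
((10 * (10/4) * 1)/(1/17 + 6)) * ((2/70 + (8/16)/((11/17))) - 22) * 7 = -1387455/2266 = -612.29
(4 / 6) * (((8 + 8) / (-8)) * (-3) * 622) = 2488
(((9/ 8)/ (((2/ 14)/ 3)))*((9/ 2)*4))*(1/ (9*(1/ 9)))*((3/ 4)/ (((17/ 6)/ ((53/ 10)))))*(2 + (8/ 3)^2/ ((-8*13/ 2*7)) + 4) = 3567.95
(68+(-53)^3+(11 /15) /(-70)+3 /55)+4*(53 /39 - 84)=-22393298933 /150150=-149139.52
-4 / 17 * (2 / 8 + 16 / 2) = -33 / 17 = -1.94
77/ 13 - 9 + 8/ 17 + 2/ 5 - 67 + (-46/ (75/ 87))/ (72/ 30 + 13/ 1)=-1236647/ 17017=-72.67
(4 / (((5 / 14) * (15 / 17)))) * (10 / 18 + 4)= 39032 / 675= 57.83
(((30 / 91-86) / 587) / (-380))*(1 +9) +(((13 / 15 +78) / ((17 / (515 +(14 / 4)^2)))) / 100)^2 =701965909892456523 / 1173250988000000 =598.31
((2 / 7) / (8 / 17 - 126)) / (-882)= 17 / 6587658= 0.00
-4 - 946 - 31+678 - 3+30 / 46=-305.35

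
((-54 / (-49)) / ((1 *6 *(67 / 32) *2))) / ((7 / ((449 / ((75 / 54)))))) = 1163808 / 574525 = 2.03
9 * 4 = 36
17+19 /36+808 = 29719 /36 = 825.53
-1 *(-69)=69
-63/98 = -0.64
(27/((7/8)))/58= 108/203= 0.53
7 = 7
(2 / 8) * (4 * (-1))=-1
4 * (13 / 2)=26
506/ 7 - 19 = 373/ 7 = 53.29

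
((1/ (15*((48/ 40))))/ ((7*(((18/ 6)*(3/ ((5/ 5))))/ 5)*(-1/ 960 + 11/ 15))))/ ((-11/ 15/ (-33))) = 0.27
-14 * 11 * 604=-93016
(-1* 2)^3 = -8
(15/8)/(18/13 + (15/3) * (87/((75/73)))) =975/220888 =0.00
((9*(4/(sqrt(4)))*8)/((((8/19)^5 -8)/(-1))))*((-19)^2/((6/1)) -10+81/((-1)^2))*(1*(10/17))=1391.12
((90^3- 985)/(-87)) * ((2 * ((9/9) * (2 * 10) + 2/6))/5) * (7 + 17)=-142108528/87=-1633431.36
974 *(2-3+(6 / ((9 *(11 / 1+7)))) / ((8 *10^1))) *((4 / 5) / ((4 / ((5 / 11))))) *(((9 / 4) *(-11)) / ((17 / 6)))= 61849 / 80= 773.11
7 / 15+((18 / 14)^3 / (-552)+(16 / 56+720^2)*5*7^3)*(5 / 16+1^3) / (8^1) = 2524956001927001 / 17310720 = 145860830.86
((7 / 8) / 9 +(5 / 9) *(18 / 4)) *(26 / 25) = 2431 / 900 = 2.70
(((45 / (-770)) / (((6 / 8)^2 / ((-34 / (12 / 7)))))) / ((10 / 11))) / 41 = 34 / 615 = 0.06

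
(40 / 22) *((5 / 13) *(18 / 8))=225 / 143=1.57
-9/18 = -1/2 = -0.50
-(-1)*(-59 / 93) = -59 / 93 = -0.63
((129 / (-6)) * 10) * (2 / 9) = -430 / 9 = -47.78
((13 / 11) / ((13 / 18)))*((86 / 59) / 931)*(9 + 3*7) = 46440 / 604219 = 0.08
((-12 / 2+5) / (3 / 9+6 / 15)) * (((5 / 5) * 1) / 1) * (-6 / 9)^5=160 / 891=0.18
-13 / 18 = -0.72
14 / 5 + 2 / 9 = 136 / 45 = 3.02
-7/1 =-7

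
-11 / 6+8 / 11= -73 / 66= -1.11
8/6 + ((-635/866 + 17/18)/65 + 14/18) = 178526/84435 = 2.11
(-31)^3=-29791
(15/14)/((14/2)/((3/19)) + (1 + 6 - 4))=45/1988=0.02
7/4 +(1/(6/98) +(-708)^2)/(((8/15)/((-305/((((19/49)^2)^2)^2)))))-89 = -76214991411451516600143/135868504328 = -560946716742.10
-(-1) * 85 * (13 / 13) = 85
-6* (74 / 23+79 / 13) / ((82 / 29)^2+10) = -1001631 / 323219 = -3.10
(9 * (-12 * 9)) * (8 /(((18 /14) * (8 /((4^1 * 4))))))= -12096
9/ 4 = 2.25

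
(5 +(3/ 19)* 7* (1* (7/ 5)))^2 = 386884/ 9025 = 42.87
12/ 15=0.80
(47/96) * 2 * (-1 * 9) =-141/16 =-8.81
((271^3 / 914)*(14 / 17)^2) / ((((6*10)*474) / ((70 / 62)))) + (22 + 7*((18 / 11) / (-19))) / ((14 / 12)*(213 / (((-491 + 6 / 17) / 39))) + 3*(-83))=1227609298597855 / 2422982501481564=0.51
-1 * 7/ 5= -1.40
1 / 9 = 0.11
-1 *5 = -5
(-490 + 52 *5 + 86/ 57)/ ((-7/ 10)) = 130240/ 399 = 326.42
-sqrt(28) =-2 * sqrt(7) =-5.29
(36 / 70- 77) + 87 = 368 / 35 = 10.51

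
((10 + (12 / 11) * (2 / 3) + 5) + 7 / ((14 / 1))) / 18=119 / 132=0.90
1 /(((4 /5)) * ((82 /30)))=75 /164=0.46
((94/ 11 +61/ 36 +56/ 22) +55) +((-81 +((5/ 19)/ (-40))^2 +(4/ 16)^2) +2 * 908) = 4123646783/ 2287296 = 1802.85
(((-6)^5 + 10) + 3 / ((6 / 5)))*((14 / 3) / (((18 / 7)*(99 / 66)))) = -760823 / 81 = -9392.88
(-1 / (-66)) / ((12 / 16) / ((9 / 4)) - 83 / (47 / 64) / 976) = 2867 / 41162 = 0.07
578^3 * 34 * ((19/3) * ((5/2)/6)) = 155928695740/9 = 17325410637.78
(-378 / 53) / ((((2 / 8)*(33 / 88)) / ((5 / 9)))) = -2240 / 53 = -42.26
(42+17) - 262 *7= -1775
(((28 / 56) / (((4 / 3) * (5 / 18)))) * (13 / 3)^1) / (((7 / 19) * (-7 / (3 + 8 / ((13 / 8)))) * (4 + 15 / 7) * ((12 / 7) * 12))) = -1957 / 13760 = -0.14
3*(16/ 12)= 4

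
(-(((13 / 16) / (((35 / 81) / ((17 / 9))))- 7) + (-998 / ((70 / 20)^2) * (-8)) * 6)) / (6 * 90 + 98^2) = -15315763 / 39764480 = -0.39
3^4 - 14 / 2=74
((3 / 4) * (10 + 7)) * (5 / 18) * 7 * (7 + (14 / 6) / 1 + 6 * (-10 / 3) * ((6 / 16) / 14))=62815 / 288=218.11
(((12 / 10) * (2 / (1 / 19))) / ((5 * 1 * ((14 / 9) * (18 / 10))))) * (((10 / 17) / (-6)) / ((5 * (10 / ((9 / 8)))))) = -171 / 23800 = -0.01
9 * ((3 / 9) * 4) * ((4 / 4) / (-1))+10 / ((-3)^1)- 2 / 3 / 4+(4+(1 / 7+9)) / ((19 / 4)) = -3387 / 266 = -12.73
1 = 1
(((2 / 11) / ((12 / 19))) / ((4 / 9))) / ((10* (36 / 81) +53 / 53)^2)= 4617 / 211288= 0.02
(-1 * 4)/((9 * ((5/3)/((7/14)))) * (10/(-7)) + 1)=28/293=0.10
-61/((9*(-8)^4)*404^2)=-61/6016794624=-0.00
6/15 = 2/5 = 0.40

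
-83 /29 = -2.86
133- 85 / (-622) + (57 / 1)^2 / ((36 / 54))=1557064 / 311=5006.64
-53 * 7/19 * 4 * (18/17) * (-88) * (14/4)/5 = 8227296/1615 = 5094.30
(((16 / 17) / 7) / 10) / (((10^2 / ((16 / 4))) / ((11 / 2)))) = 44 / 14875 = 0.00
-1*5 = -5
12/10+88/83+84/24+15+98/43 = 822273/35690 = 23.04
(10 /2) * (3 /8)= 15 /8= 1.88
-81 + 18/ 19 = -1521/ 19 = -80.05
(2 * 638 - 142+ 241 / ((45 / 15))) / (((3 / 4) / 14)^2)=11424448 / 27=423127.70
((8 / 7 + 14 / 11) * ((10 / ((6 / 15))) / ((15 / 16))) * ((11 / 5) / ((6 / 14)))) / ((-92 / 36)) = -129.39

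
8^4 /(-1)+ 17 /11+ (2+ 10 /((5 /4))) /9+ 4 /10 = -2026007 /495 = -4092.94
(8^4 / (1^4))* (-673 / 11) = -2756608 / 11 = -250600.73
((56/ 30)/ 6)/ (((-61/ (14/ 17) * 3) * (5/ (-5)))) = 196/ 139995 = 0.00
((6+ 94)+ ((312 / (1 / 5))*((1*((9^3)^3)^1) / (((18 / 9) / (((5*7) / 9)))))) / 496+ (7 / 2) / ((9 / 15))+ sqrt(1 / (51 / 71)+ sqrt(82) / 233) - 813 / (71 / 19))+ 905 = sqrt(606033*sqrt(82)+ 196580469) / 11883+ 62578115437571 / 26412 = 2369306204.35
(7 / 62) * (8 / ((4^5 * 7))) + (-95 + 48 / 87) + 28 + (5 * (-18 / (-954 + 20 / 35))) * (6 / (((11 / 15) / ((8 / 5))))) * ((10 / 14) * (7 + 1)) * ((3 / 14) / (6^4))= -66.45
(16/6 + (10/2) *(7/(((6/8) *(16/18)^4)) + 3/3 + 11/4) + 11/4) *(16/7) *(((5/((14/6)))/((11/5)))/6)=690625/18816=36.70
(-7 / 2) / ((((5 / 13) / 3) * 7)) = -39 / 10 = -3.90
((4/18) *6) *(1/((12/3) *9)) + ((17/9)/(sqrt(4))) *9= 461/54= 8.54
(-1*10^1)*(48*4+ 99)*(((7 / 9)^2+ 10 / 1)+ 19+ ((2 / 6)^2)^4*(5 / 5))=-188411830 / 2187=-86150.81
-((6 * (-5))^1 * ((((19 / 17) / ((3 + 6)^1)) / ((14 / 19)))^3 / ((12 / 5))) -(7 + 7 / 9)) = 7.84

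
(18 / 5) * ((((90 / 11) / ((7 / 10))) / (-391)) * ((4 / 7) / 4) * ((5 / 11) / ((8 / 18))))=-36450 / 2318239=-0.02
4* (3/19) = 12/19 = 0.63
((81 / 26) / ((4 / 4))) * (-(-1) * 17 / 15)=459 / 130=3.53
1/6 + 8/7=55/42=1.31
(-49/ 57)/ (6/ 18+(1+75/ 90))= -98/ 247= -0.40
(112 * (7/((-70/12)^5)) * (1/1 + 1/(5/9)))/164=-62208/31390625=-0.00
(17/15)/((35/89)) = 1513/525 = 2.88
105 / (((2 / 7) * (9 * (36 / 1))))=245 / 216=1.13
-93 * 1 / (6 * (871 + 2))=-31 / 1746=-0.02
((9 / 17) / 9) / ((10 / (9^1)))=9 / 170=0.05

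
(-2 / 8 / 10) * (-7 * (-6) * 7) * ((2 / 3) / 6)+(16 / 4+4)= 431 / 60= 7.18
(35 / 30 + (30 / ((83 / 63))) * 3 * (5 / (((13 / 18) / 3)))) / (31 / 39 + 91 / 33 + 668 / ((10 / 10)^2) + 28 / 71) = 7179696293 / 3397493448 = 2.11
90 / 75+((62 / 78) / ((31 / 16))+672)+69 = 144809 / 195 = 742.61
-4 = -4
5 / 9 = 0.56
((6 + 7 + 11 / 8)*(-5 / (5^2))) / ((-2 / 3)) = 69 / 16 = 4.31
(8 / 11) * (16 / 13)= 128 / 143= 0.90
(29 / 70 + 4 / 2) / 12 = 169 / 840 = 0.20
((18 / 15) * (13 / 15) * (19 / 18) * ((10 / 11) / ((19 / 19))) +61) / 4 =15.50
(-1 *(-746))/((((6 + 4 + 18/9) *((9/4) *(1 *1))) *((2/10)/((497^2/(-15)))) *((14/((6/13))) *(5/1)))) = -26324102/1755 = -14999.49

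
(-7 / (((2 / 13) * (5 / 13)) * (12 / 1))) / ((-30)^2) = -1183 / 108000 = -0.01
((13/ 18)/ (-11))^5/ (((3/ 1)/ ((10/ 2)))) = -1856465/ 912950447904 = -0.00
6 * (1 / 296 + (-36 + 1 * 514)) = 424467 / 148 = 2868.02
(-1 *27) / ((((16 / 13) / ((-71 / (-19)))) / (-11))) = 274131 / 304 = 901.75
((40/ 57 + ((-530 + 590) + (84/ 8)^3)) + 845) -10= 936317/ 456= 2053.33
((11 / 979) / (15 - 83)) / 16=-1 / 96832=-0.00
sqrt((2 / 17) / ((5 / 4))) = 2*sqrt(170) / 85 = 0.31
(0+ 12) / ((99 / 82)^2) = 8.23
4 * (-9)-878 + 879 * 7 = 5239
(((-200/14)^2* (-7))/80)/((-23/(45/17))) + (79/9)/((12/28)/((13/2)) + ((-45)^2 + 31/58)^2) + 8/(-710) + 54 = 56.04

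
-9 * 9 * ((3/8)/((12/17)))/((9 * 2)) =-153/64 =-2.39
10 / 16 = 5 / 8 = 0.62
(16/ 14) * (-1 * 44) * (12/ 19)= -4224/ 133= -31.76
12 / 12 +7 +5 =13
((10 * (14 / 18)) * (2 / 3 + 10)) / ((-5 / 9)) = -448 / 3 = -149.33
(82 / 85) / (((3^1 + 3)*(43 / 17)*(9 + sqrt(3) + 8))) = 697 / 184470- 41*sqrt(3) / 184470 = 0.00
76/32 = 19/8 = 2.38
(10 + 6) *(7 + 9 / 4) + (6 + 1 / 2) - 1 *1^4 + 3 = 313 / 2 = 156.50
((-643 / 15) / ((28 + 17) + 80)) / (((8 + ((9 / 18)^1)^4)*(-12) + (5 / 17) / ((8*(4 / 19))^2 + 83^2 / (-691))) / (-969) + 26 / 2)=-5025885218388 / 191986388674375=-0.03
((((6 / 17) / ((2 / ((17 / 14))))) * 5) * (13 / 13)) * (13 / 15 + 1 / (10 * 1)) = 29 / 28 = 1.04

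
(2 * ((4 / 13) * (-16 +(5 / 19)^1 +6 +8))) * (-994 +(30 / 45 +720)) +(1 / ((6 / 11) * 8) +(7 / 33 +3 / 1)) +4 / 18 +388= 267539005 / 391248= 683.81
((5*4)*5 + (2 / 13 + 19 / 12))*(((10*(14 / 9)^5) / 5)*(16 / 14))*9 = 4877602688 / 255879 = 19062.15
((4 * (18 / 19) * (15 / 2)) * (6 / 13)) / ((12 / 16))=4320 / 247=17.49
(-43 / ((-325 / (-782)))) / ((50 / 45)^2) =-1361853 / 16250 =-83.81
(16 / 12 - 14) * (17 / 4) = -323 / 6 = -53.83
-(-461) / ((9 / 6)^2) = 1844 / 9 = 204.89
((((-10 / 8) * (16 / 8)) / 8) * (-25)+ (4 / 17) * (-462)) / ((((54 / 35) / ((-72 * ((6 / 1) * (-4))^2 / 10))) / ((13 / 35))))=8562216 / 85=100731.95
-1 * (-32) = 32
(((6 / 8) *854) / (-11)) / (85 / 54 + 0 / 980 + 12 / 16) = -25.05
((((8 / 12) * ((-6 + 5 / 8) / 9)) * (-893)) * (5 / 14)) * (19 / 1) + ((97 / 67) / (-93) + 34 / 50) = 189469632133 / 78510600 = 2413.30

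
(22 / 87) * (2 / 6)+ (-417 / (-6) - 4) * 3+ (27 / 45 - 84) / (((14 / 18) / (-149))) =295492429 / 18270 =16173.64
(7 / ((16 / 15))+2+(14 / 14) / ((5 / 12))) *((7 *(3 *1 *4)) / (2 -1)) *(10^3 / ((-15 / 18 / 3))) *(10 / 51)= -11050200 / 17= -650011.76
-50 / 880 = -5 / 88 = -0.06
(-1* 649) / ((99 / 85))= -5015 / 9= -557.22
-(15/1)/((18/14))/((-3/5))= 175/9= 19.44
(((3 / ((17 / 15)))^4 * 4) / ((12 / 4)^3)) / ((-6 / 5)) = -506250 / 83521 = -6.06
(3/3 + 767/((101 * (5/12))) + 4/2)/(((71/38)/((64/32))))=22.72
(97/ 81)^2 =9409/ 6561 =1.43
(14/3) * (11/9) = 154/27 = 5.70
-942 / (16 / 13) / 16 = -6123 / 128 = -47.84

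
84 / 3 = 28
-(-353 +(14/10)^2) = 8776/25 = 351.04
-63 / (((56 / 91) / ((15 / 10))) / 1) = -2457 / 16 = -153.56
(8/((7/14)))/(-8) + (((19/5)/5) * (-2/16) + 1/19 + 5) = 11239/3800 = 2.96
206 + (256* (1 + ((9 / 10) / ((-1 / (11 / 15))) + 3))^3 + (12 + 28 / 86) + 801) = 10557.81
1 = 1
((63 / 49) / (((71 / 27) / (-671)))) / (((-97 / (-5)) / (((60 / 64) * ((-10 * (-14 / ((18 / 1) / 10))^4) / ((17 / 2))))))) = 71922812500 / 1053711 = 68256.68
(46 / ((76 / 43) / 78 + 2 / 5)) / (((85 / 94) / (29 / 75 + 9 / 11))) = 300326663 / 2071025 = 145.01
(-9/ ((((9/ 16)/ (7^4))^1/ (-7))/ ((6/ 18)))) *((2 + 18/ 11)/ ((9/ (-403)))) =-4334861440/ 297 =-14595493.06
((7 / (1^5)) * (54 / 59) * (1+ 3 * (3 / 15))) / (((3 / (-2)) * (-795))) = 672 / 78175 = 0.01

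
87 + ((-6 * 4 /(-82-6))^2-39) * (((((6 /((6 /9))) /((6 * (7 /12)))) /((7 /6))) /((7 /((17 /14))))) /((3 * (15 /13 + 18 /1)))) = 2091606681 /24113243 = 86.74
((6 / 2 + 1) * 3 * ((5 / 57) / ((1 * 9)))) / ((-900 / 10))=-2 / 1539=-0.00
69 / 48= 23 / 16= 1.44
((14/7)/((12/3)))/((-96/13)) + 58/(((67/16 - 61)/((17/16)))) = -67043/58176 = -1.15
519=519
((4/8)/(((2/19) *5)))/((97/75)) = 285/388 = 0.73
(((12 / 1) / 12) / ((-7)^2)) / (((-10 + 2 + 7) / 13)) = -13 / 49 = -0.27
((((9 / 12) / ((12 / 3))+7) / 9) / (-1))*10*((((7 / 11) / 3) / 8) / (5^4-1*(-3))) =-4025 / 11937024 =-0.00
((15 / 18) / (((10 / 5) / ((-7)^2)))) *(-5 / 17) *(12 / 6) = -1225 / 102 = -12.01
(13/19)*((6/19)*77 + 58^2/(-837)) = 4196114/302157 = 13.89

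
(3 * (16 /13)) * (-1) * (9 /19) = -432 /247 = -1.75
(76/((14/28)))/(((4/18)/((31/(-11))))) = -21204/11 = -1927.64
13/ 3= 4.33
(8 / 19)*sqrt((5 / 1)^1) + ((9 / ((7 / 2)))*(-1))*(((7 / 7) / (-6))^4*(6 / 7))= -1 / 588 + 8*sqrt(5) / 19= 0.94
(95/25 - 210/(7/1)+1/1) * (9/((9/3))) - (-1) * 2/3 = -1124/15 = -74.93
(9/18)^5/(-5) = -0.01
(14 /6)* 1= 7 /3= 2.33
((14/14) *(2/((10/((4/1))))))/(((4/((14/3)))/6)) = 28/5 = 5.60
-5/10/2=-1/4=-0.25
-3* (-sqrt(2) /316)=3* sqrt(2) /316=0.01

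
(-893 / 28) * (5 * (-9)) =40185 / 28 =1435.18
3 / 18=1 / 6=0.17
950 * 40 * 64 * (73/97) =177536000/97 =1830268.04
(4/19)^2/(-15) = -16/5415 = -0.00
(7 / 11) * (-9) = -63 / 11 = -5.73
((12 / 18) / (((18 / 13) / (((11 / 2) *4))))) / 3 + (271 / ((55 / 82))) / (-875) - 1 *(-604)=2366431268 / 3898125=607.07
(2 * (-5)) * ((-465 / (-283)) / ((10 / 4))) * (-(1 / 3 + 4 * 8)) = 60140 / 283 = 212.51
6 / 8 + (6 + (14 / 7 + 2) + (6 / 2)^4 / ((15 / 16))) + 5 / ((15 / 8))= 5989 / 60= 99.82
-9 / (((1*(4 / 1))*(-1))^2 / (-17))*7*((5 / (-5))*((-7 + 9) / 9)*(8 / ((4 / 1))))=-119 / 4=-29.75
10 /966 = 5 /483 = 0.01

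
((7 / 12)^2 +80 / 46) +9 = 36695 / 3312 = 11.08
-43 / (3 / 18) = -258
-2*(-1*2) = 4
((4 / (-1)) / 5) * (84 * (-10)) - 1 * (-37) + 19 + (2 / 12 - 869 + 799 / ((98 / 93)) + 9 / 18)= 181663 / 294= 617.90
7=7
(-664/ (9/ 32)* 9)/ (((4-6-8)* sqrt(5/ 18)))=31872* sqrt(10)/ 25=4031.52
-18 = -18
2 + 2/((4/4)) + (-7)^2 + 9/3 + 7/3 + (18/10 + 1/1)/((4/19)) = 2149/30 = 71.63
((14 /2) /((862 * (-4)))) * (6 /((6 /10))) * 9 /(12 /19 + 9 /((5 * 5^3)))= -1246875 /4408268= -0.28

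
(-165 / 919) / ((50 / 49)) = -0.18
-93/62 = -1.50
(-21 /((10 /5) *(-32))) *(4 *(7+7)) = 147 /8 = 18.38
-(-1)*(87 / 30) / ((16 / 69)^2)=138069 / 2560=53.93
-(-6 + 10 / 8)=19 / 4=4.75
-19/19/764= -1/764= -0.00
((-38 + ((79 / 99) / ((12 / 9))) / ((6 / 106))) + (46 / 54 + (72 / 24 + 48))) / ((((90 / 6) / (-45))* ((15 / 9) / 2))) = -29017 / 330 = -87.93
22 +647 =669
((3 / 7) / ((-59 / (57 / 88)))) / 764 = -171 / 27766816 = -0.00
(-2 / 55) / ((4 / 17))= -17 / 110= -0.15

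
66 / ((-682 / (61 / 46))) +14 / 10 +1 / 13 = 125001 / 92690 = 1.35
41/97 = 0.42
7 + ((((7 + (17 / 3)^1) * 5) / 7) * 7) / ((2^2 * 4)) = 263 / 24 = 10.96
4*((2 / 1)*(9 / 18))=4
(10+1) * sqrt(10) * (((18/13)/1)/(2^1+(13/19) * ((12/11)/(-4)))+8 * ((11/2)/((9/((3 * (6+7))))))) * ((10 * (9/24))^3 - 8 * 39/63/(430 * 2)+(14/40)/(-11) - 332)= -251200576001705 * sqrt(10)/427111776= -1859854.99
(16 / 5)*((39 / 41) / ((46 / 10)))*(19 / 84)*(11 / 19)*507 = 290004 / 6601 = 43.93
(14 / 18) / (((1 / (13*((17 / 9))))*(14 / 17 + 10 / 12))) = 11.53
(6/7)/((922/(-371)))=-159/461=-0.34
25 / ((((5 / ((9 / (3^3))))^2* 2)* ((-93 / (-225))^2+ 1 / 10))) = 625 / 3047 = 0.21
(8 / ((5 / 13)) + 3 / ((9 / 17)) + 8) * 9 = 310.20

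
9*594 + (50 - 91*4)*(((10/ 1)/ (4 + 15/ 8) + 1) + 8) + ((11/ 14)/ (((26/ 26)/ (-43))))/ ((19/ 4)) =1978.42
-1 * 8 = -8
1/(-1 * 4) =-1/4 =-0.25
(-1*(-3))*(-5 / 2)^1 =-15 / 2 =-7.50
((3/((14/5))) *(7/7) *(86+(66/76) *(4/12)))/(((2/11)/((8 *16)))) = 8656560/133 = 65086.92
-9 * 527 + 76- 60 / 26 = -60701 / 13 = -4669.31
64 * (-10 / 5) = -128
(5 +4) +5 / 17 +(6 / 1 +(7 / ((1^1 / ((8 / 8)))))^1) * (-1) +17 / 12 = -467 / 204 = -2.29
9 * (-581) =-5229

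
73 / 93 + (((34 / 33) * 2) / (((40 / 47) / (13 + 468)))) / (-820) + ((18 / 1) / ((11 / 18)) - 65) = -303505889 / 8388600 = -36.18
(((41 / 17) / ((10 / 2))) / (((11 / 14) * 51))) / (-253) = -574 / 12064305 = -0.00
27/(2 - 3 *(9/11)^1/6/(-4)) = 2376/185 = 12.84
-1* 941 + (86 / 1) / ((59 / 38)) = -52251 / 59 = -885.61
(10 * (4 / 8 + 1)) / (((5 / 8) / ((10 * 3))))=720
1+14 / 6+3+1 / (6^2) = 229 / 36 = 6.36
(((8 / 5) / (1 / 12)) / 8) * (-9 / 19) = -108 / 95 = -1.14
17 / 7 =2.43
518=518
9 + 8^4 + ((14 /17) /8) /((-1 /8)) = 69771 /17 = 4104.18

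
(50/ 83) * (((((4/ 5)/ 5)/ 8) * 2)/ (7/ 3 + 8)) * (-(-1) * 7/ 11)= 42/ 28303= 0.00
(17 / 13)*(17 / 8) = 289 / 104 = 2.78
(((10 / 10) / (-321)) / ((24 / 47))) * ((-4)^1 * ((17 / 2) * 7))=5593 / 3852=1.45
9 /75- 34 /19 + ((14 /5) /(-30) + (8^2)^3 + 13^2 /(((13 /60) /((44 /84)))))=262550.81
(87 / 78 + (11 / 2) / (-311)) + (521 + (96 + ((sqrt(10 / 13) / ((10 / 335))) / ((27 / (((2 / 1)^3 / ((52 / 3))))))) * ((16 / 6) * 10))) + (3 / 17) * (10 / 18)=5360 * sqrt(130) / 4563 + 127467634 / 206193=631.59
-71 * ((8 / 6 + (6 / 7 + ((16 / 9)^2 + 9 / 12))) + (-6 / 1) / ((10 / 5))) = -499343 / 2268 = -220.17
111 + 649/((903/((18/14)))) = 235824/2107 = 111.92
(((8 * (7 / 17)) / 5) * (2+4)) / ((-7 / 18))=-10.16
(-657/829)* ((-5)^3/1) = 82125/829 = 99.07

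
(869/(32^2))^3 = 656234909/1073741824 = 0.61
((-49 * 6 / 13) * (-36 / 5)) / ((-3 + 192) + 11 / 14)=148176 / 172705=0.86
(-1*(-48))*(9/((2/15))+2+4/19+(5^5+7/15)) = 14570008/95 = 153368.51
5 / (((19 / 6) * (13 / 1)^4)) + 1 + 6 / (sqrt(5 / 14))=542689 / 542659 + 6 * sqrt(70) / 5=11.04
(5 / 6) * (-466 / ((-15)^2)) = -233 / 135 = -1.73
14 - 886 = -872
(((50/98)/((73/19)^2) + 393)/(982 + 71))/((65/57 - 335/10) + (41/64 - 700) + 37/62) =-3868724572288/7578014658732063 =-0.00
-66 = -66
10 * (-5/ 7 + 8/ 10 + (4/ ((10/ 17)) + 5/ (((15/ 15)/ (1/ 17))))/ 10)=4731/ 595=7.95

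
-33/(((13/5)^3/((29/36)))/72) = -108.90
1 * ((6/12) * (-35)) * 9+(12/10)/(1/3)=-1539/10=-153.90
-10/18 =-5/9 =-0.56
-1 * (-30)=30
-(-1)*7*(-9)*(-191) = 12033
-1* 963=-963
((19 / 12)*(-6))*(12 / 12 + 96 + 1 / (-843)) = -776815 / 843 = -921.49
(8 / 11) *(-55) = -40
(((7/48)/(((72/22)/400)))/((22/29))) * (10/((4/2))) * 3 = 25375/72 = 352.43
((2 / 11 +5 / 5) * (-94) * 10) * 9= -109980 / 11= -9998.18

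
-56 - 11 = -67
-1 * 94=-94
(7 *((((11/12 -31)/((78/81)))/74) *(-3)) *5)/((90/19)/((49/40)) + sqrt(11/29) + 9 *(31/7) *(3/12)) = 94881805509897/29546333314628 -59138236269 *sqrt(319)/7386583328657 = 3.07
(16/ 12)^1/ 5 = 4/ 15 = 0.27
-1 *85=-85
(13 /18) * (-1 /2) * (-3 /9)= 13 /108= 0.12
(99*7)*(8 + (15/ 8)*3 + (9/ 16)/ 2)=308385/ 32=9637.03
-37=-37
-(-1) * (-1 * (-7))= 7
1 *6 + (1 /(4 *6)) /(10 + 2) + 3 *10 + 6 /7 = 74311 /2016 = 36.86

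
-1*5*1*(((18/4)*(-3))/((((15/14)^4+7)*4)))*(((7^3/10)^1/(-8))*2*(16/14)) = -6353046/319537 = -19.88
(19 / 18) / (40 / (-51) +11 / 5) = 85 / 114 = 0.75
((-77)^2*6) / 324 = 109.80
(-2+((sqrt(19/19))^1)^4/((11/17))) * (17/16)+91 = 90.52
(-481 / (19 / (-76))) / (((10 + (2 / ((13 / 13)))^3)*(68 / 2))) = 481 / 153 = 3.14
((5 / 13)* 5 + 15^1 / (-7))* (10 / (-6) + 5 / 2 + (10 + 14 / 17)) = -11890 / 4641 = -2.56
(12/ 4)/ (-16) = -0.19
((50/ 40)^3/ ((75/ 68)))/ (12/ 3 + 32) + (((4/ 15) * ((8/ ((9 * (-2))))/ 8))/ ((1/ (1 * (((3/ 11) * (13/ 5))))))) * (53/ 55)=1021049/ 26136000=0.04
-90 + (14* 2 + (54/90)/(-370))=-62.00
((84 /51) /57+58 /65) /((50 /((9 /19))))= 87033 /9972625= 0.01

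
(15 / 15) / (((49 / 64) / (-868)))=-7936 / 7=-1133.71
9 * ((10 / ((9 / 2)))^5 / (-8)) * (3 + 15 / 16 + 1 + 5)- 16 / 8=-1329374 / 2187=-607.85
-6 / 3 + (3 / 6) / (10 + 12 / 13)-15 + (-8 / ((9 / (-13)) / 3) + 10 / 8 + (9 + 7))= 7447 / 213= 34.96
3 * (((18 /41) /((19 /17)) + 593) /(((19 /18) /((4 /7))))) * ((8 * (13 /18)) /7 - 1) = -122034792 /725249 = -168.27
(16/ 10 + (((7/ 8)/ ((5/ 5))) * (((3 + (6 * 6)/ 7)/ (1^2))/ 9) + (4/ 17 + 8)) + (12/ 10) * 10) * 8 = 181.02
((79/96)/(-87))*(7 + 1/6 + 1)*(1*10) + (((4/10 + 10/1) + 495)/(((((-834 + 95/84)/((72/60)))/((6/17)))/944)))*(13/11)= -2356039586287961/8195007664800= -287.50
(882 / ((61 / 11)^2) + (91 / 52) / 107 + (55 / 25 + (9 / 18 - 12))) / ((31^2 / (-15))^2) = 6950698785 / 1470788462348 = 0.00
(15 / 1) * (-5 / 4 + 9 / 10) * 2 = -21 / 2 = -10.50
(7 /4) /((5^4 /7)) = 49 /2500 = 0.02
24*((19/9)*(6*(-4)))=-1216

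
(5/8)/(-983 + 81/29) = -145/227408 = -0.00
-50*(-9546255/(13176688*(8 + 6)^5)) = 238656375/3543369523456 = 0.00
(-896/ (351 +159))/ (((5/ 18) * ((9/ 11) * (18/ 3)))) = -4928/ 3825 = -1.29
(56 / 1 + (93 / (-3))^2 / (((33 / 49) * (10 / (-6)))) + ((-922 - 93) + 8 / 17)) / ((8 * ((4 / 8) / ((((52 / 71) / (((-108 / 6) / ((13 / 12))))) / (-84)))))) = -143374361 / 602244720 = -0.24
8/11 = 0.73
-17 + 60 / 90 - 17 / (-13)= -586 / 39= -15.03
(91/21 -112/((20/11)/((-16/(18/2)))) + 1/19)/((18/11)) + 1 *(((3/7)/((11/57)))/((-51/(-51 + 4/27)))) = 723406094/10072755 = 71.82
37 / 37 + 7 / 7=2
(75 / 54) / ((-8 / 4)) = -25 / 36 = -0.69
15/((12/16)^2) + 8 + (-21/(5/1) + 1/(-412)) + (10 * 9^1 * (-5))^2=1251638269/6180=202530.46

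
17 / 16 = 1.06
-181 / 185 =-0.98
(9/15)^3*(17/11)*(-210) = -70.10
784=784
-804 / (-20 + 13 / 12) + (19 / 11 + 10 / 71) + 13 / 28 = 44.83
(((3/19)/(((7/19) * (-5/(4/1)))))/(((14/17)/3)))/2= -0.62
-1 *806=-806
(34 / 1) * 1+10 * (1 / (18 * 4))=1229 / 36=34.14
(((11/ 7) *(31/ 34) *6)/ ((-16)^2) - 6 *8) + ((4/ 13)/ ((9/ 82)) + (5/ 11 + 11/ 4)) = -1645072199/ 39207168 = -41.96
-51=-51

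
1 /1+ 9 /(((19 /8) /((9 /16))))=119 /38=3.13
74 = 74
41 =41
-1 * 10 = -10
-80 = -80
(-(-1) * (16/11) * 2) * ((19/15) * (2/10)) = 608/825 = 0.74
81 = 81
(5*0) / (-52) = 0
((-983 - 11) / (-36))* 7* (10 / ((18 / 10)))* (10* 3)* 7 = 6088250 / 27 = 225490.74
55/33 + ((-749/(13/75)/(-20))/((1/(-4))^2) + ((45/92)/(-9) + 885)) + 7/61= 950686021/218868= 4343.65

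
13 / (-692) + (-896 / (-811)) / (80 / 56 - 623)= -50212817 / 2441833412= -0.02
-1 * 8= -8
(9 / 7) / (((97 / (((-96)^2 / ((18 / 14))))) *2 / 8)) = 36864 / 97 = 380.04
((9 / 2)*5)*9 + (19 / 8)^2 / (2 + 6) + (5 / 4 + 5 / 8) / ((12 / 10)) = 104841 / 512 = 204.77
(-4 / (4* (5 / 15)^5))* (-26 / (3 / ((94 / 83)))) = 197964 / 83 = 2385.11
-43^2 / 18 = -1849 / 18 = -102.72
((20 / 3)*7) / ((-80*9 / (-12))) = 7 / 9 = 0.78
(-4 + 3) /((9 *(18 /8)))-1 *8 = -652 /81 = -8.05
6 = 6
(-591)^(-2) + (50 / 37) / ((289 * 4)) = 8753411 / 7469723466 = 0.00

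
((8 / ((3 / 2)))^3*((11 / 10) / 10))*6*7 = 157696 / 225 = 700.87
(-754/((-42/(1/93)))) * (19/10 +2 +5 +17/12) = 233363/117180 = 1.99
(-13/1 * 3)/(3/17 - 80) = 663/1357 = 0.49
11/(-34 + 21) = -11/13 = -0.85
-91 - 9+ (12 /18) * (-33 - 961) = -2288 /3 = -762.67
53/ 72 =0.74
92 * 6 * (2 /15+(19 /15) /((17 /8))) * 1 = 34224 /85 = 402.64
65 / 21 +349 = 7394 / 21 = 352.10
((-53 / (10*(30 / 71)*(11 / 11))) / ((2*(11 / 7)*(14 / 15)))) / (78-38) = -3763 / 35200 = -0.11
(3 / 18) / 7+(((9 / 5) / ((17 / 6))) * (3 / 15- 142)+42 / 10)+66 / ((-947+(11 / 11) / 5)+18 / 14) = -5640014209 / 65634450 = -85.93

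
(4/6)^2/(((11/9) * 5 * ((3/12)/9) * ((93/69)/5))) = 3312/341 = 9.71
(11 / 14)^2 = 121 / 196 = 0.62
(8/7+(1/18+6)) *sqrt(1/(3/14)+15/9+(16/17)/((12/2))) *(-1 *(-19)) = 17233 *sqrt(16881)/6426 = 348.43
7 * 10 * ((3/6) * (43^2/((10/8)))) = 51772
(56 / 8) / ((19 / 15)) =105 / 19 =5.53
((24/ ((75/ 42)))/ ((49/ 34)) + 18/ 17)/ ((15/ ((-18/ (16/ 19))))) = -14.80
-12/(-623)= 12/623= 0.02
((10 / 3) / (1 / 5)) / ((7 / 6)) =100 / 7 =14.29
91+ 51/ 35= 3236/ 35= 92.46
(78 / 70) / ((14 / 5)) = 39 / 98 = 0.40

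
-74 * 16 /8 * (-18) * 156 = 415584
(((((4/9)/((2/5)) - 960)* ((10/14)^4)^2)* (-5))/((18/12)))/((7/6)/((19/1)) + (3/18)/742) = 3514.34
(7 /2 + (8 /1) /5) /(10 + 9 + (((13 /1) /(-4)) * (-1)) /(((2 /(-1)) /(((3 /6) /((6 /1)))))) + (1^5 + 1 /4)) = 2448 /9655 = 0.25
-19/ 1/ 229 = -19/ 229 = -0.08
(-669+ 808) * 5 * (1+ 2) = 2085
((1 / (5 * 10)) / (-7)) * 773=-773 / 350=-2.21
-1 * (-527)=527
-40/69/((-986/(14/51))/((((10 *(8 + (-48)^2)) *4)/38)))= 44800/114057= 0.39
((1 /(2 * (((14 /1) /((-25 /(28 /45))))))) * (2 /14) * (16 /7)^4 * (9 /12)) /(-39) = 1152000 /10706059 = 0.11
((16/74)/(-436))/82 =-1/165353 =-0.00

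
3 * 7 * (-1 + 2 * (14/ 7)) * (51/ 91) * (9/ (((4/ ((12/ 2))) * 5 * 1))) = 95.33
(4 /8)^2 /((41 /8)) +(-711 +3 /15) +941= 47201 /205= 230.25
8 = 8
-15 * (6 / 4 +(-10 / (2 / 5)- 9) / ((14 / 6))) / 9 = 305 / 14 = 21.79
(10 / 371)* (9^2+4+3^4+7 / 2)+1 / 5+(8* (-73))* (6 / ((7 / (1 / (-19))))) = 31.11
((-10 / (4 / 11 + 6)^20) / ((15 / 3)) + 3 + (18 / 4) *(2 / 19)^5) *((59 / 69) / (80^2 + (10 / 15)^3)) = 15737038381997032618470250417963522795806356631 / 39263633689109717324055942990800000000000000000000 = 0.00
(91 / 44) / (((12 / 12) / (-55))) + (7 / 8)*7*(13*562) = 89271 / 2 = 44635.50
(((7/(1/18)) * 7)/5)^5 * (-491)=-83863772777438.12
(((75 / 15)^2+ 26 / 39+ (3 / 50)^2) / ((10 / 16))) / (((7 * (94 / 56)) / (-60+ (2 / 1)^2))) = -86252096 / 440625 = -195.75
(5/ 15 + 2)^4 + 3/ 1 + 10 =3454/ 81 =42.64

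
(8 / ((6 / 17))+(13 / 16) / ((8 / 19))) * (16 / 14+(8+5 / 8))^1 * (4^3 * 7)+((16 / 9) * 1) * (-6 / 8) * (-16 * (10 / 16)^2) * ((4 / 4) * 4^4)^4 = 1717992084815 / 48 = 35791501766.98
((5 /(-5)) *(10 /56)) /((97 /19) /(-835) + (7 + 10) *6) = -0.00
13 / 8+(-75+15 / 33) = -6417 / 88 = -72.92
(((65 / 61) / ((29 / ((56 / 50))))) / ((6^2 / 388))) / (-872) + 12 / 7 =208184891 / 121477230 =1.71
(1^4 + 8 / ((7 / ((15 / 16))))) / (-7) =-29 / 98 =-0.30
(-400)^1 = -400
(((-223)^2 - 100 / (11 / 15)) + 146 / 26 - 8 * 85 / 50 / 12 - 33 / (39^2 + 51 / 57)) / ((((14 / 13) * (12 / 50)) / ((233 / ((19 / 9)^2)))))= 32254491706575165 / 3215112208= 10032151.17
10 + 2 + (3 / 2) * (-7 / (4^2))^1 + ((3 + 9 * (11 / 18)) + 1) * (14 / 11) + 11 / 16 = 8491 / 352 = 24.12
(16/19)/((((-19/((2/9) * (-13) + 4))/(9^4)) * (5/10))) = -233280/361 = -646.20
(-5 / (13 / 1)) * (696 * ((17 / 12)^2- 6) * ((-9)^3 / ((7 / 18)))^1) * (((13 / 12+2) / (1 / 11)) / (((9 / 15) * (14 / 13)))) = -41229354375 / 392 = -105176924.43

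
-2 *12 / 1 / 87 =-0.28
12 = 12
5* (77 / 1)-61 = 324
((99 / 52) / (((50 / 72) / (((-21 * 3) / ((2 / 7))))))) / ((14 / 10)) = -56133 / 130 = -431.79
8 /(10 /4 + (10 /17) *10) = 0.95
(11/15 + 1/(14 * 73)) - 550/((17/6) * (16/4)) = -47.80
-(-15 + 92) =-77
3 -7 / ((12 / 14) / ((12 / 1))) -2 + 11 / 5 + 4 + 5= -429 / 5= -85.80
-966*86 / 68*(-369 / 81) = 283843 / 51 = 5565.55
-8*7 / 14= -4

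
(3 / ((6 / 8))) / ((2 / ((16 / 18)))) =16 / 9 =1.78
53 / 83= 0.64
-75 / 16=-4.69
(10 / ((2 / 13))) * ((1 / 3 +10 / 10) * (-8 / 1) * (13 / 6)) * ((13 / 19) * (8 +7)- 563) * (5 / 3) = 709935200 / 513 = 1383889.28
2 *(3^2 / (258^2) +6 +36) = 310633 / 3698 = 84.00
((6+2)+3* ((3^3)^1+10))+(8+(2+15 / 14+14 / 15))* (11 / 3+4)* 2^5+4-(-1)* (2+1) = 967418 / 315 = 3071.17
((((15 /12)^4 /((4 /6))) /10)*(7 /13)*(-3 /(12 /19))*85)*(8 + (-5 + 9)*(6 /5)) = -847875 /832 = -1019.08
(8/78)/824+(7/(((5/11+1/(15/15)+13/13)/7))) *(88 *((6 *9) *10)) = 7621373761/8034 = 948640.00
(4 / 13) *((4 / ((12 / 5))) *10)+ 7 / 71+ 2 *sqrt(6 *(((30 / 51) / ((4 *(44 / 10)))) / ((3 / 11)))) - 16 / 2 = -1.06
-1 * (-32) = 32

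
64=64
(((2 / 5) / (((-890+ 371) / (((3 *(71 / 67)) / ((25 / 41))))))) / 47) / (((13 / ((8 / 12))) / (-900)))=139728 / 35410505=0.00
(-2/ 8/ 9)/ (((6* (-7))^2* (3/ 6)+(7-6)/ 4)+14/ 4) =-1/ 31887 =-0.00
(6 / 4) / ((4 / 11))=33 / 8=4.12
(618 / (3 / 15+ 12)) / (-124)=-1545 / 3782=-0.41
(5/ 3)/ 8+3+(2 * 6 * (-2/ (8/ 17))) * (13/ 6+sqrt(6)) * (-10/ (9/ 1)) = 9071/ 72+170 * sqrt(6)/ 3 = 264.79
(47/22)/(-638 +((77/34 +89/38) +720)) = 0.02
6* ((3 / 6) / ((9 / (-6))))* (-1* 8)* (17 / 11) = 24.73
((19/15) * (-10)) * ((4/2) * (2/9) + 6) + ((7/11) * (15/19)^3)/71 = -11805923441/144635733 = -81.63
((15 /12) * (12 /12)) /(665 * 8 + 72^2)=5 /42016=0.00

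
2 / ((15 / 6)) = 4 / 5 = 0.80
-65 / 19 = -3.42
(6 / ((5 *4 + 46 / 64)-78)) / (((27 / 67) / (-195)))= 50.69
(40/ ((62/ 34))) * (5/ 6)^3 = 12.69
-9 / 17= -0.53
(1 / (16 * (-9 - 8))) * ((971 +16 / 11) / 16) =-10697 / 47872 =-0.22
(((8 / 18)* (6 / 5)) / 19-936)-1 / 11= -2934557 / 3135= -936.06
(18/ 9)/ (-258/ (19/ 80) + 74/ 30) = -570/ 308897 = -0.00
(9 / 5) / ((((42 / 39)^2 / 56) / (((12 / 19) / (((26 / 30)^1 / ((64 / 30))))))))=89856 / 665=135.12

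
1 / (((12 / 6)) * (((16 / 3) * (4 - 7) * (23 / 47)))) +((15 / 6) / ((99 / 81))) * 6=98843 / 8096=12.21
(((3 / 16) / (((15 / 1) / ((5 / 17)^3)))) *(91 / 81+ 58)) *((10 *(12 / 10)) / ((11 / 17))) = 119725 / 343332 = 0.35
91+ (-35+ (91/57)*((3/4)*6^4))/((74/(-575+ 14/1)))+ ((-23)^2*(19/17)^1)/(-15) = -4104207521/358530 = -11447.32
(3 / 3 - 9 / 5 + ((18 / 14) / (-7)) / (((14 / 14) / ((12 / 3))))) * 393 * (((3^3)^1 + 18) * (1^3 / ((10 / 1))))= -664956 / 245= -2714.11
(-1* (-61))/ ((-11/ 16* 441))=-976/ 4851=-0.20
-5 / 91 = -0.05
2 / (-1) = -2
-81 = -81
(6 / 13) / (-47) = -6 / 611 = -0.01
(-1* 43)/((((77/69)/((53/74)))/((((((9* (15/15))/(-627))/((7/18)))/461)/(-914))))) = -4245777/1756240129798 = -0.00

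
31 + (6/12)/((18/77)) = 1193/36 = 33.14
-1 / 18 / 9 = -1 / 162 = -0.01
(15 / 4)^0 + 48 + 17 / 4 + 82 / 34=3785 / 68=55.66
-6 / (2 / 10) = -30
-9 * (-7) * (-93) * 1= -5859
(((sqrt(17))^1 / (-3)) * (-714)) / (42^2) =17 * sqrt(17) / 126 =0.56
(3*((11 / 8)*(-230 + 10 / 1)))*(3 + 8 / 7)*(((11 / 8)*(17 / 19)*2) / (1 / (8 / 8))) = -9250.70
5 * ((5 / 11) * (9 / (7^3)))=225 / 3773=0.06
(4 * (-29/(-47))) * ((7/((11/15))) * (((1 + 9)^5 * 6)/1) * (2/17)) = 14616000000/8789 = 1662987.83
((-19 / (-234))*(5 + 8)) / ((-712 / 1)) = -19 / 12816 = -0.00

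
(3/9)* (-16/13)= -16/39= -0.41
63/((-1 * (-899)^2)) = -0.00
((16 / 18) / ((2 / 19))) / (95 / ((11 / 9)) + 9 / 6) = 1672 / 15687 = 0.11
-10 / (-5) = 2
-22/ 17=-1.29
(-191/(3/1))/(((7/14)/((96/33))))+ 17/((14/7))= -23887/66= -361.92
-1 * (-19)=19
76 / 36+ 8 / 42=145 / 63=2.30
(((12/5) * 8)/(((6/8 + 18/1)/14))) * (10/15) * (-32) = -114688/375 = -305.83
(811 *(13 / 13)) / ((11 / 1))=811 / 11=73.73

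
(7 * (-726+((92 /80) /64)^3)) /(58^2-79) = -10657726378831 /6889144320000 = -1.55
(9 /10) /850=9 /8500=0.00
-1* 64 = -64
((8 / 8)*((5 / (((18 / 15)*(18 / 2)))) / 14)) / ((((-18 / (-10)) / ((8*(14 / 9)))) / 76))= 38000 / 2187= 17.38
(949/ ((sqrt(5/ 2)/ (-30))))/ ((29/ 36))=-22352.29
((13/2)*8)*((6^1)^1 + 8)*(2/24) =182/3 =60.67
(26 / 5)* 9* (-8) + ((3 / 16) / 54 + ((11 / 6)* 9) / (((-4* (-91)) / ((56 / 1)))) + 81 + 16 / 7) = -37814521 / 131040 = -288.57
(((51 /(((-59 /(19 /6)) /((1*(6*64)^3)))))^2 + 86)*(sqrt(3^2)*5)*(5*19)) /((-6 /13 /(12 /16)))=-774569907762239472320775 /13924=-55628404751669022717.67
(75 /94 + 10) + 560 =53655 /94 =570.80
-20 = -20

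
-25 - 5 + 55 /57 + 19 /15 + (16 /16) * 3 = -2353 /95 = -24.77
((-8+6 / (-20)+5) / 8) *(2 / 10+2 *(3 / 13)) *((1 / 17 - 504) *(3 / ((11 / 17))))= 255033 / 400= 637.58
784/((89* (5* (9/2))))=1568/4005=0.39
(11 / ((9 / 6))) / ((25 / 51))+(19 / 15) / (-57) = 3361 / 225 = 14.94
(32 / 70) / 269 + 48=451936 / 9415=48.00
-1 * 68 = -68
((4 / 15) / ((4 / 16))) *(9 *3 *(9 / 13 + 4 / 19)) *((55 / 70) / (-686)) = -88308 / 2965235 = -0.03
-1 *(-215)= 215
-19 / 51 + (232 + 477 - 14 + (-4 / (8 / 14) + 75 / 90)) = 70223 / 102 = 688.46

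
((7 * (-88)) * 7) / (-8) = 539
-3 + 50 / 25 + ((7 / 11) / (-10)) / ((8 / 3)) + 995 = 874699 / 880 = 993.98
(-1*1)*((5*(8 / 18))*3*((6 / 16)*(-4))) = 10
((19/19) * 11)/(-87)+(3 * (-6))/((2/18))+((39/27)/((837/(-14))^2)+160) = -388741903/182848509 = -2.13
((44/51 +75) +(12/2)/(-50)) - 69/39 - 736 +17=-10691314/16575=-645.03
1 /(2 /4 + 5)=2 /11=0.18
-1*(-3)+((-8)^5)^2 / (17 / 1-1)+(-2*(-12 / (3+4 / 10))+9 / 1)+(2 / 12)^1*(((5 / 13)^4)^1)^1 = 195503074533017 / 2913222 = 67108883.06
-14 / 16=-7 / 8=-0.88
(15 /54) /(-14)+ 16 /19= 3937 /4788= 0.82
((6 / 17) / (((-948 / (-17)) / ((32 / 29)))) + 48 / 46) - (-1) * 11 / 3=745679 / 158079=4.72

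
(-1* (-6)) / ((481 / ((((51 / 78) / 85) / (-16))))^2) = 3 / 500480115200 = 0.00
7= 7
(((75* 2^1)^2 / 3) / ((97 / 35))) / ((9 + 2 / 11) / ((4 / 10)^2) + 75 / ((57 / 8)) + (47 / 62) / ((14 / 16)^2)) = 333344550000 / 8487361193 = 39.28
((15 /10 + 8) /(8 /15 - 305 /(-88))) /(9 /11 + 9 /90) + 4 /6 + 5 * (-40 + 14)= -126.75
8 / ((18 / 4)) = 16 / 9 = 1.78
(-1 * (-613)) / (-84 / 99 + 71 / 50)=1011450 / 943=1072.59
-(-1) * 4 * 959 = 3836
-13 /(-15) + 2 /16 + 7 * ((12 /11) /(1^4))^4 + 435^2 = 332472347519 /1756920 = 189235.91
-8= -8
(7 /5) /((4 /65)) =91 /4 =22.75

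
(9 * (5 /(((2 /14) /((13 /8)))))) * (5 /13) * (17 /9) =2975 /8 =371.88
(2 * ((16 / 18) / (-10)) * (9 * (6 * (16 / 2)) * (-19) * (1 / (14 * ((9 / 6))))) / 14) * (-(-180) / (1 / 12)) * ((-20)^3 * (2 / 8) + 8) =-1046421504 / 49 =-21355540.90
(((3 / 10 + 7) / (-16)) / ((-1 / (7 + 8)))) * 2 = 219 / 16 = 13.69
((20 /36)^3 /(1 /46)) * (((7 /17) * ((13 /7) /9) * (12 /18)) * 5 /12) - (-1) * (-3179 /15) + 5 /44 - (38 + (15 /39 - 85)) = -165.02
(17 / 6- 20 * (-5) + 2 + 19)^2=552049 / 36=15334.69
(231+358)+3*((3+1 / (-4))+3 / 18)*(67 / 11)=28261 / 44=642.30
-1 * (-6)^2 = -36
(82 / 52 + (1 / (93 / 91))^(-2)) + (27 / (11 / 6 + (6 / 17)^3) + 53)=64160137311 / 916524518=70.00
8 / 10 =4 / 5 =0.80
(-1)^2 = 1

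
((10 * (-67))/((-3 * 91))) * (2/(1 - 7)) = -670/819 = -0.82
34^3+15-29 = 39290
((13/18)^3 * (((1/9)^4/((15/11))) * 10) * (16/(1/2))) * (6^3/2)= 773344/531441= 1.46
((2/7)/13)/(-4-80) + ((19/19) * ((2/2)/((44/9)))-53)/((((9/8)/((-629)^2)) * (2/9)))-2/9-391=-10538152320365/126126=-83552576.95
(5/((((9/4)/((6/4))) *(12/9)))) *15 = 75/2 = 37.50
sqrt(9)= 3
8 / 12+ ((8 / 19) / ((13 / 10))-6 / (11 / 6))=-18602 / 8151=-2.28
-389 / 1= -389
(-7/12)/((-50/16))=14/75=0.19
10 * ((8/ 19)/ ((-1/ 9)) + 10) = 1180/ 19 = 62.11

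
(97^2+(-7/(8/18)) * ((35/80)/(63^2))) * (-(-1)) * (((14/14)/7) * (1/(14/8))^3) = 5419583/21609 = 250.80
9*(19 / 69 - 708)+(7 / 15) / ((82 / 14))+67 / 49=-6368.07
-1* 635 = -635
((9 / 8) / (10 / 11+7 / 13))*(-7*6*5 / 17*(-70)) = 525525 / 782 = 672.03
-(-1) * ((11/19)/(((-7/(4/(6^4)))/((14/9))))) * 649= -7139/27702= -0.26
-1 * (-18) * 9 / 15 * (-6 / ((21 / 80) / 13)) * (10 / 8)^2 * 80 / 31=-2808000 / 217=-12940.09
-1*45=-45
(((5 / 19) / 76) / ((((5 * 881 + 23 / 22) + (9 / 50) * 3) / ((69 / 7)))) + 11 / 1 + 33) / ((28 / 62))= 5569206427719 / 57161932744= 97.43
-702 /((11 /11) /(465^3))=-70582326750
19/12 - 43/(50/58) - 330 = -113489/300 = -378.30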